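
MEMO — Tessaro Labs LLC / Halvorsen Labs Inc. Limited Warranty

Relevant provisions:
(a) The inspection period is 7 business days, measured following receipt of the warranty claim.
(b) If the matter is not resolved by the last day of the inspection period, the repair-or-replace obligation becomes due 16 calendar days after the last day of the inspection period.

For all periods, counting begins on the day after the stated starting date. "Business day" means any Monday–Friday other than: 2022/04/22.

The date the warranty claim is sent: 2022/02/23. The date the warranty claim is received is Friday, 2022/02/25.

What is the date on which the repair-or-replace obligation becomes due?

From Friday, 2022/02/25, 7 business days (Feb 28, Mar 1, Mar 2, Mar 3, Mar 4, Mar 7, Mar 8, skipping weekends) brings us to Tuesday, 2022/03/08, which is the last day of the inspection period.
The date on which the repair-or-replace obligation becomes due: 2022/03/08 + 16 days = 2022/03/24.

2022/03/24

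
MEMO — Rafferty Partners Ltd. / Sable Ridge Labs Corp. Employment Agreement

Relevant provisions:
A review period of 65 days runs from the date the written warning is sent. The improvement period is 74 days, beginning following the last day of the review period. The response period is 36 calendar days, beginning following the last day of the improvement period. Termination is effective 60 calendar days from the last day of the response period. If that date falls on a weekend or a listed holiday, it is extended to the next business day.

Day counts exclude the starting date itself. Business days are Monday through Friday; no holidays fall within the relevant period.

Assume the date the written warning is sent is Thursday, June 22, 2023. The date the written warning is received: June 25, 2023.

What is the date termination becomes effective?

February 12, 2024

The last day of the review period: 65 calendar days after June 22, 2023 is August 26, 2023.
The last day of the improvement period: 74 calendar days after August 26, 2023 is November 8, 2023.
The last day of the response period: November 8, 2023 + 36 days = December 14, 2023.
The date termination becomes effective: December 14, 2023 + 60 days = February 12, 2024. February 12, 2024 is a Monday, so no roll-forward applies.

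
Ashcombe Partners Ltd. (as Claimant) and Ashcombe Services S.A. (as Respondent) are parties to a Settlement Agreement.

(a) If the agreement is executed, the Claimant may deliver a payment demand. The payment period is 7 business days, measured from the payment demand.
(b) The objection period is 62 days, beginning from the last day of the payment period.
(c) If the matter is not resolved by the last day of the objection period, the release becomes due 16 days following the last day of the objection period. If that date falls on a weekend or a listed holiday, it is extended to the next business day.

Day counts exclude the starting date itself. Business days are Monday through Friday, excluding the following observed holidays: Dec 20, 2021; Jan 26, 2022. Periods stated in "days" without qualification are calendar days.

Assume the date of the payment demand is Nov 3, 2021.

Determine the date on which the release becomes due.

The last day of the payment period: counting 7 business days from Wednesday, Nov 3, 2021 (Nov 4, Nov 5, Nov 8, Nov 9, Nov 10, Nov 11, Nov 12, skipping weekends) reaches Friday, Nov 12, 2021.
Adding 62 calendar days to Nov 12, 2021 gives Jan 13, 2022, which is the last day of the objection period.
The date on which the release becomes due: Jan 13, 2022 + 16 days = Jan 29, 2022. That falls on a Saturday, so it rolls to the next business day, Monday, Jan 31, 2022.

Jan 31, 2022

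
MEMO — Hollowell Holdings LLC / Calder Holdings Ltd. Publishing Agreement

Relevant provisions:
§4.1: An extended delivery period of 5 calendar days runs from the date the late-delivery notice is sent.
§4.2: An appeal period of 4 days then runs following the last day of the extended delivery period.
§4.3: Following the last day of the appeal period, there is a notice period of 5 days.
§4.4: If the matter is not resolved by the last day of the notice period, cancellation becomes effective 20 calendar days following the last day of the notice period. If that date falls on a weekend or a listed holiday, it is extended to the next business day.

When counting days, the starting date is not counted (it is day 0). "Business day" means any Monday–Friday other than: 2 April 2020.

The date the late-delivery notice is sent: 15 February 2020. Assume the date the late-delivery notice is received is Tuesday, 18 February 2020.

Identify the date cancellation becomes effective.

The last day of the extended delivery period: 15 February 2020 + 5 days = 20 February 2020.
Adding 4 calendar days to 20 February 2020 gives 24 February 2020, which is the last day of the appeal period.
The last day of the notice period: 5 calendar days after 24 February 2020 is 29 February 2020.
The date cancellation becomes effective: 20 calendar days after 29 February 2020 is 20 March 2020. 20 March 2020 is a Friday and is not a listed holiday, so no roll-forward applies.

20 March 2020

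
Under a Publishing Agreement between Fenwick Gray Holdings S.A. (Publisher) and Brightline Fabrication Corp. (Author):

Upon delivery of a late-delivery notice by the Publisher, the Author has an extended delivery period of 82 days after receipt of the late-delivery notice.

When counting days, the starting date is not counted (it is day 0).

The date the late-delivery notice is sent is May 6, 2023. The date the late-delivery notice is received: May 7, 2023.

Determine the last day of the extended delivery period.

The last day of the extended delivery period: 82 calendar days after May 7, 2023 is July 28, 2023.

July 28, 2023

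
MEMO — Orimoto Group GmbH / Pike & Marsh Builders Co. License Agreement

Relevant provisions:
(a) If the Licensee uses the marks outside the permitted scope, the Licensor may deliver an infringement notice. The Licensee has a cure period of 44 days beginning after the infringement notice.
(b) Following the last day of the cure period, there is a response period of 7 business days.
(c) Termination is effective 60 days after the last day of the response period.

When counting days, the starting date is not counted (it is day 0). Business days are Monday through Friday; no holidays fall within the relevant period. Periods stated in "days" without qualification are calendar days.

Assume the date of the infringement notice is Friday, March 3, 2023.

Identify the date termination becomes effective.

Adding 44 calendar days to March 3, 2023 gives April 16, 2023, which is the last day of the cure period.
The last day of the response period: 7 business days after Sunday, April 16, 2023, skipping weekends — Apr 17, Apr 18, Apr 19, Apr 20, Apr 21, Apr 24, Apr 25 — lands on Tuesday, April 25, 2023.
Adding 60 calendar days to April 25, 2023 gives June 24, 2023, which is the date termination becomes effective.

June 24, 2023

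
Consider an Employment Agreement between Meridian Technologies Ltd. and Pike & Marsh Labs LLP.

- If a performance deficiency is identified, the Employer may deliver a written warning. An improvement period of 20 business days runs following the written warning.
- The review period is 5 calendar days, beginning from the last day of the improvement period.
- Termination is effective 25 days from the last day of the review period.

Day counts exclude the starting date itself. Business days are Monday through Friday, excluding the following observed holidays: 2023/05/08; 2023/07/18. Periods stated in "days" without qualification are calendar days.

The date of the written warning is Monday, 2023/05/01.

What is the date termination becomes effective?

2023/06/29

From Monday, 2023/05/01, 20 business days (May 2, May 3, May 4, May 5, …, May 26, May 29, May 30, skipping weekends and the listed holiday on May 8) brings us to Tuesday, 2023/05/30, which is the last day of the improvement period.
The last day of the review period: 5 calendar days after 2023/05/30 is 2023/06/04.
Adding 25 calendar days to 2023/06/04 gives 2023/06/29, which is the date termination becomes effective.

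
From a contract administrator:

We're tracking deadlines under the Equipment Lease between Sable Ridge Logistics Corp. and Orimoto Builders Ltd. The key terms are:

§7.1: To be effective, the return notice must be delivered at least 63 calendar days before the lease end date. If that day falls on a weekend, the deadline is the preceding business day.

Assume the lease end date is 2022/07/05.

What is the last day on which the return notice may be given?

2022/07/05 minus 63 days is 2022/05/03. That is a Tuesday, so no adjustment is needed.

2022/05/03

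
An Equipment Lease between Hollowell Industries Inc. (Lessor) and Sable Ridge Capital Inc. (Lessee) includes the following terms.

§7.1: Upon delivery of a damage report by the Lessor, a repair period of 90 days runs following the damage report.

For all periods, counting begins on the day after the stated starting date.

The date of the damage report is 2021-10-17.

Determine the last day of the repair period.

Adding 90 calendar days to 2021-10-17 gives 2022-01-15, which is the last day of the repair period.

2022-01-15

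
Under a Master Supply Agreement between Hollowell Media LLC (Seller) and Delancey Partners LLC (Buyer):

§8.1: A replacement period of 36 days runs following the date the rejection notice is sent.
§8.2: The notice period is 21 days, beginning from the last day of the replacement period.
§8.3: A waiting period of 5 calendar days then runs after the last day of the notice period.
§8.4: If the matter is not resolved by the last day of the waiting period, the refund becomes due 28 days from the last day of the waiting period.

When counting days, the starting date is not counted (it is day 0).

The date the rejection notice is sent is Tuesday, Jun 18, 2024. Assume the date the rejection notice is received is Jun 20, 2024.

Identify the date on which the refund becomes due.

The last day of the replacement period: 36 calendar days after Jun 18, 2024 is Jul 24, 2024.
The last day of the notice period: Jul 24, 2024 + 21 days = Aug 14, 2024.
The last day of the waiting period: 5 calendar days after Aug 14, 2024 is Aug 19, 2024.
The date on which the refund becomes due: Aug 19, 2024 + 28 days = Sep 16, 2024.

Sep 16, 2024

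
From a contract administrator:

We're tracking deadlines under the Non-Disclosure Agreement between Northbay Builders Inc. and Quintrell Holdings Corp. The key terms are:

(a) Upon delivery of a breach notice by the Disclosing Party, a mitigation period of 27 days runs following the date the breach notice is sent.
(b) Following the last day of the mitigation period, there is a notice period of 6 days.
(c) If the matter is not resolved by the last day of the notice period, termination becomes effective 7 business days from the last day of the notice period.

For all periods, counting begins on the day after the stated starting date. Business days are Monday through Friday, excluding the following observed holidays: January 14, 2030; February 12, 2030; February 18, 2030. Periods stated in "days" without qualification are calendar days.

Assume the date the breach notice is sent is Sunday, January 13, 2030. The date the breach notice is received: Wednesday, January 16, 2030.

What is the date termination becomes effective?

The last day of the mitigation period: January 13, 2030 + 27 days = February 9, 2030.
Adding 6 calendar days to February 9, 2030 gives February 15, 2030, which is the last day of the notice period.
The date termination becomes effective: 7 business days after Friday, February 15, 2030, skipping weekends and the listed holiday on Feb 18 — Feb 19, Feb 20, Feb 21, Feb 22, Feb 25, Feb 26, Feb 27 — lands on Wednesday, February 27, 2030.

February 27, 2030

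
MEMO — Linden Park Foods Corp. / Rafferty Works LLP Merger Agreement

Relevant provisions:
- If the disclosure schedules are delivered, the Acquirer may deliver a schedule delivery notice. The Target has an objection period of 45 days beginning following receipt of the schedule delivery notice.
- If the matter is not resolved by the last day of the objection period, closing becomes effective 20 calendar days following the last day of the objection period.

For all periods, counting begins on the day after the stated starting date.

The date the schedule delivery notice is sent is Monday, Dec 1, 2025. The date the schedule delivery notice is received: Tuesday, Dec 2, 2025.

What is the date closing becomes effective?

Feb 5, 2026

The last day of the objection period: Dec 2, 2025 + 45 days = Jan 16, 2026.
The date closing becomes effective: Jan 16, 2026 + 20 days = Feb 5, 2026.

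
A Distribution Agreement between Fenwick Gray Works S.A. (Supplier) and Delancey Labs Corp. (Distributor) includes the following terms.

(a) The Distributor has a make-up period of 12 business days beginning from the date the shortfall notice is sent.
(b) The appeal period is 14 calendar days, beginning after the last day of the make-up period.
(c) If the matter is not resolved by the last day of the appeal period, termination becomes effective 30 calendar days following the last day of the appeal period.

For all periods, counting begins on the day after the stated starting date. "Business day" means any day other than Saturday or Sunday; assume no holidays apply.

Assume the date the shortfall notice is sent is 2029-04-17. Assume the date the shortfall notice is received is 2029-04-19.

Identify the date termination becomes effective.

From Tuesday, 2029-04-17, 12 business days (Apr 18, Apr 19, Apr 20, Apr 23, …, May 1, May 2, May 3, skipping weekends) brings us to Thursday, 2029-05-03, which is the last day of the make-up period.
Adding 14 calendar days to 2029-05-03 gives 2029-05-17, which is the last day of the appeal period.
Adding 30 calendar days to 2029-05-17 gives 2029-06-16, which is the date termination becomes effective.

2029-06-16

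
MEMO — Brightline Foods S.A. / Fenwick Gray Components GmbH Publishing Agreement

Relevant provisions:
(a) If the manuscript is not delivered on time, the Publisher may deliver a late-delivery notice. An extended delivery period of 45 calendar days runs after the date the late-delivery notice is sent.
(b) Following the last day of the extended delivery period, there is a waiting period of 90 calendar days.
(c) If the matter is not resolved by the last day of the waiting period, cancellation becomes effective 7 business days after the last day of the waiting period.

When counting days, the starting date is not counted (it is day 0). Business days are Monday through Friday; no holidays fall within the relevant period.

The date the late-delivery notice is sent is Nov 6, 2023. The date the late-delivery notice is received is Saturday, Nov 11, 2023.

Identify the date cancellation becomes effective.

Mar 29, 2024

The last day of the extended delivery period: Nov 6, 2023 + 45 days = Dec 21, 2023.
The last day of the waiting period: 90 calendar days after Dec 21, 2023 is Mar 20, 2024.
The date cancellation becomes effective: counting 7 business days from Wednesday, Mar 20, 2024 (Mar 21, Mar 22, Mar 25, Mar 26, Mar 27, Mar 28, Mar 29, skipping weekends) reaches Friday, Mar 29, 2024.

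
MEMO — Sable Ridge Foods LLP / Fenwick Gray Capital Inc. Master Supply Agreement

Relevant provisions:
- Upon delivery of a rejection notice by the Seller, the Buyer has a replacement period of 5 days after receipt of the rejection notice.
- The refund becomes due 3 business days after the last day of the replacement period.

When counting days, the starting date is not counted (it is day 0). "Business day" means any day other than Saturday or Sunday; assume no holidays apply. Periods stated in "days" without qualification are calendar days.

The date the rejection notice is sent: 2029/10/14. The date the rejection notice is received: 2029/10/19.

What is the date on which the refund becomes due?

Adding 5 calendar days to 2029/10/19 gives 2029/10/24, which is the last day of the replacement period.
The date on which the refund becomes due: counting 3 business days from Wednesday, 2029/10/24 (Oct 25, Oct 26, Oct 29, skipping weekends) reaches Monday, 2029/10/29.

2029/10/29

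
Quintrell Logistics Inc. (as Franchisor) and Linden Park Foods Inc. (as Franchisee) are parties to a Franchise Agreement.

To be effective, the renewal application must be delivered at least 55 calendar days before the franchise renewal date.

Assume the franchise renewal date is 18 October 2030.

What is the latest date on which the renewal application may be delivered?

24 August 2030

Counting back 55 calendar days from 18 October 2030 gives 24 August 2030.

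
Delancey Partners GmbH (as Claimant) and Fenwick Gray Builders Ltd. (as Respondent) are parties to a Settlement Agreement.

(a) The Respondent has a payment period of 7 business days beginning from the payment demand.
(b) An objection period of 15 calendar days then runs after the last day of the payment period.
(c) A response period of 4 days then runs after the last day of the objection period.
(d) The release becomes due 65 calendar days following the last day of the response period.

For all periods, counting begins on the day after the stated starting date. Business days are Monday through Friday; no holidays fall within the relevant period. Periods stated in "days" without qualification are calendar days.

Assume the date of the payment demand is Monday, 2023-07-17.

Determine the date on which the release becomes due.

From Monday, 2023-07-17, 7 business days (Jul 18, Jul 19, Jul 20, Jul 21, Jul 24, Jul 25, Jul 26, skipping weekends) brings us to Wednesday, 2023-07-26, which is the last day of the payment period.
The last day of the objection period: 2023-07-26 + 15 days = 2023-08-10.
The last day of the response period: 4 calendar days after 2023-08-10 is 2023-08-14.
The date on which the release becomes due: 2023-08-14 + 65 days = 2023-10-18.

2023-10-18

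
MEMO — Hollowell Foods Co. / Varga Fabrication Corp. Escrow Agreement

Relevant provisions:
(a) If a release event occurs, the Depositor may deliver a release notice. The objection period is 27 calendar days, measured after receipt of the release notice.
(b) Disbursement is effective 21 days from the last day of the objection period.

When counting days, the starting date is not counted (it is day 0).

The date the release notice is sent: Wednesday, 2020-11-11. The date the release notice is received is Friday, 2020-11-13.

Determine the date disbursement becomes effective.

The last day of the objection period: 27 calendar days after 2020-11-13 is 2020-12-10.
Adding 21 calendar days to 2020-12-10 gives 2020-12-31, which is the date disbursement becomes effective.

2020-12-31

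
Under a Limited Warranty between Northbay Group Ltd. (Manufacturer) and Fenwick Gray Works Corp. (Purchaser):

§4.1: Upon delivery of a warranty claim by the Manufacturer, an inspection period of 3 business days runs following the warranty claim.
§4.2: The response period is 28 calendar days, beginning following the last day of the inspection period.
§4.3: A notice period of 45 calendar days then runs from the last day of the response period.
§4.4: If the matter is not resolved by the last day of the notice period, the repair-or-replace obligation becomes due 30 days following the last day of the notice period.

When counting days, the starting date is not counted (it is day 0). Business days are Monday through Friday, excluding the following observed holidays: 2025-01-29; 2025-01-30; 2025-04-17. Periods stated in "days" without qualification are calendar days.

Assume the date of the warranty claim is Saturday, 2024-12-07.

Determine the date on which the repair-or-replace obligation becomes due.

The last day of the inspection period: 3 business days after Saturday, 2024-12-07, skipping weekends — Dec 9, Dec 10, Dec 11 — lands on Wednesday, 2024-12-11.
Adding 28 calendar days to 2024-12-11 gives 2025-01-08, which is the last day of the response period.
Adding 45 calendar days to 2025-01-08 gives 2025-02-22, which is the last day of the notice period.
Adding 30 calendar days to 2025-02-22 gives 2025-03-24, which is the date on which the repair-or-replace obligation becomes due.

2025-03-24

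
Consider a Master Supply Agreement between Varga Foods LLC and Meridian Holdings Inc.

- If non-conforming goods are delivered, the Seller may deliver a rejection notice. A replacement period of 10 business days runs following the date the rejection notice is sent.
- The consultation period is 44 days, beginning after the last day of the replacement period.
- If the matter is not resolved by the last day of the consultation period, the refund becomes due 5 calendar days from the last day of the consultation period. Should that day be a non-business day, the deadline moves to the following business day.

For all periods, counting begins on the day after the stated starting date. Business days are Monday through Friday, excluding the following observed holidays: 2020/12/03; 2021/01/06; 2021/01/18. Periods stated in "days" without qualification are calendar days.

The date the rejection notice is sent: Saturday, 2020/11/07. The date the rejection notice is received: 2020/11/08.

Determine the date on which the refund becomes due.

2021/01/08

The last day of the replacement period: counting 10 business days from Saturday, 2020/11/07 (Nov 9, Nov 10, Nov 11, Nov 12, Nov 13, Nov 16, Nov 17, Nov 18, Nov 19, Nov 20, skipping weekends) reaches Friday, 2020/11/20.
Adding 44 calendar days to 2020/11/20 gives 2021/01/03, which is the last day of the consultation period.
The date on which the refund becomes due: 5 calendar days after 2021/01/03 is 2021/01/08. 2021/01/08 is a Friday and is not a listed holiday, so no roll-forward applies.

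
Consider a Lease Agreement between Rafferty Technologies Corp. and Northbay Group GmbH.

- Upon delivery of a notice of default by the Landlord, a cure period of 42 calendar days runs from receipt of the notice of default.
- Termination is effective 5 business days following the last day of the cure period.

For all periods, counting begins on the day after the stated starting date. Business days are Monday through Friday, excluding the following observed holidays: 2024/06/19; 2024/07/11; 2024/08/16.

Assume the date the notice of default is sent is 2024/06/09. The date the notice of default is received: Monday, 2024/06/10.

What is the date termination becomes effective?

2024/07/29

Adding 42 calendar days to 2024/06/10 gives 2024/07/22, which is the last day of the cure period.
The date termination becomes effective: 5 business days after Monday, 2024/07/22, skipping weekends — Jul 23, Jul 24, Jul 25, Jul 26, Jul 29 — lands on Monday, 2024/07/29.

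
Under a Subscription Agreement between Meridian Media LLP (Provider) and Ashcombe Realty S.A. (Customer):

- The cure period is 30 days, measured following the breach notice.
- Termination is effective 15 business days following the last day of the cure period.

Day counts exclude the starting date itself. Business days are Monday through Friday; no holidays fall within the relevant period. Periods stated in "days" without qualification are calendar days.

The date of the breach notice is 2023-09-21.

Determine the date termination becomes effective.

The last day of the cure period: 2023-09-21 + 30 days = 2023-10-21.
The date termination becomes effective: counting 15 business days from Saturday, 2023-10-21 (Oct 23, Oct 24, Oct 25, Oct 26, …, Nov 8, Nov 9, Nov 10, skipping weekends) reaches Friday, 2023-11-10.

2023-11-10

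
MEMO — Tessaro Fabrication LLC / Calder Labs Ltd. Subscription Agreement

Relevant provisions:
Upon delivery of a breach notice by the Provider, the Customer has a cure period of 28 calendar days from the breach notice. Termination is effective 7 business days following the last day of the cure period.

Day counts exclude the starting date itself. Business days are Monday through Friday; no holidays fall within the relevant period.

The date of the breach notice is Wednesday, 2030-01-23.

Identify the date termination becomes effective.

The last day of the cure period: 2030-01-23 + 28 days = 2030-02-20.
From Wednesday, 2030-02-20, 7 business days (Feb 21, Feb 22, Feb 25, Feb 26, Feb 27, Feb 28, Mar 1, skipping weekends) brings us to Friday, 2030-03-01, which is the date termination becomes effective.

2030-03-01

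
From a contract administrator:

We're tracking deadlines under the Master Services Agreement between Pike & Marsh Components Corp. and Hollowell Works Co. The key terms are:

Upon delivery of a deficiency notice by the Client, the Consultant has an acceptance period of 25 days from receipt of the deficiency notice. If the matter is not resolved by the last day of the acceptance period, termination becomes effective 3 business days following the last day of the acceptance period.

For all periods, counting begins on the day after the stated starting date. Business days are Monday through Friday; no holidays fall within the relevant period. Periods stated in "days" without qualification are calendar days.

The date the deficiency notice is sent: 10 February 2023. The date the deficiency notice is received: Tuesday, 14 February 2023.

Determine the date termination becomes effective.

15 March 2023

Adding 25 calendar days to 14 February 2023 gives 11 March 2023, which is the last day of the acceptance period.
The date termination becomes effective: 3 business days after Saturday, 11 March 2023, skipping weekends — Mar 13, Mar 14, Mar 15 — lands on Wednesday, 15 March 2023.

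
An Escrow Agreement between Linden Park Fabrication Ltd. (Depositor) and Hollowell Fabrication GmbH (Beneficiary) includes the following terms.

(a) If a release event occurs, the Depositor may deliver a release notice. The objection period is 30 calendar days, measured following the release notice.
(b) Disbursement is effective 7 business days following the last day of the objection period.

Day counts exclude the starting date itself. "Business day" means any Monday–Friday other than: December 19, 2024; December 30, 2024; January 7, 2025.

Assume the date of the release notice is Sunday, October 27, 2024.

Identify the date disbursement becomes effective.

December 5, 2024

Adding 30 calendar days to October 27, 2024 gives November 26, 2024, which is the last day of the objection period.
The date disbursement becomes effective: counting 7 business days from Tuesday, November 26, 2024 (Nov 27, Nov 28, Nov 29, Dec 2, Dec 3, Dec 4, Dec 5, skipping weekends) reaches Thursday, December 5, 2024.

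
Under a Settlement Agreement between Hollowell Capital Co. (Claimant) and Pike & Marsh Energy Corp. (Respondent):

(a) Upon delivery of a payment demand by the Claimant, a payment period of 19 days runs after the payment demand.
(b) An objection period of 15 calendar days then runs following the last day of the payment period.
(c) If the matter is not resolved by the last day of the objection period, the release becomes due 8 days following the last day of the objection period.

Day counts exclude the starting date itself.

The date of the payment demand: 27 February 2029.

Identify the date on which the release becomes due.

10 April 2029

The last day of the payment period: 27 February 2029 + 19 days = 18 March 2029.
The last day of the objection period: 18 March 2029 + 15 days = 2 April 2029.
The date on which the release becomes due: 8 calendar days after 2 April 2029 is 10 April 2029.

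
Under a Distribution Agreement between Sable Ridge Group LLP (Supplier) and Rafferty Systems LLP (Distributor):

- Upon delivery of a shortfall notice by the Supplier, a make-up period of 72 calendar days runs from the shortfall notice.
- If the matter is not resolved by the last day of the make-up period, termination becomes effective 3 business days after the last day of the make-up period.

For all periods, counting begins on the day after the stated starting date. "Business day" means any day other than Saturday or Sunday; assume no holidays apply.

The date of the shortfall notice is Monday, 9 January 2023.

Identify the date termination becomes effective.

27 March 2023

The last day of the make-up period: 9 January 2023 + 72 days = 22 March 2023.
From Wednesday, 22 March 2023, 3 business days (Mar 23, Mar 24, Mar 27, skipping weekends) brings us to Monday, 27 March 2023, which is the date termination becomes effective.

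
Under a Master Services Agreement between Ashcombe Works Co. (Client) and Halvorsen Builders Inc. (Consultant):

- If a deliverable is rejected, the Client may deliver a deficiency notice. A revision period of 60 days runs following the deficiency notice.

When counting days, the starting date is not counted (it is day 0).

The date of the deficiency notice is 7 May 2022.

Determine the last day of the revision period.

The last day of the revision period: 60 calendar days after 7 May 2022 is 6 July 2022.

6 July 2022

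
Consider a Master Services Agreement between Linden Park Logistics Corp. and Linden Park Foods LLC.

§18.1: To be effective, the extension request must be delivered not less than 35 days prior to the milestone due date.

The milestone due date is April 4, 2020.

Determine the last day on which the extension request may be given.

February 29, 2020

April 4, 2020 minus 35 days is February 29, 2020.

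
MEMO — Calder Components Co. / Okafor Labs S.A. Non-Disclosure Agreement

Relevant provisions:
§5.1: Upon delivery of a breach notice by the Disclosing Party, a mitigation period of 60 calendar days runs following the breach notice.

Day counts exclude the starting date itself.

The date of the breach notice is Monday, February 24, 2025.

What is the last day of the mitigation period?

The last day of the mitigation period: February 24, 2025 + 60 days = April 25, 2025.

April 25, 2025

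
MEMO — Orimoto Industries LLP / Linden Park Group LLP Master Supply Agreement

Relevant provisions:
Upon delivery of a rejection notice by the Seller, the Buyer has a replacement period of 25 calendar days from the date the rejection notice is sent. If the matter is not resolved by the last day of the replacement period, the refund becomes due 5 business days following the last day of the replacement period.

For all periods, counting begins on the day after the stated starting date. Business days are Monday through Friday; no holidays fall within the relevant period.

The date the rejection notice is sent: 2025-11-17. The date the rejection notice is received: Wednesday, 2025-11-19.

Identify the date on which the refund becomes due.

2025-12-19

The last day of the replacement period: 2025-11-17 + 25 days = 2025-12-12.
The date on which the refund becomes due: counting 5 business days from Friday, 2025-12-12 (Dec 15, Dec 16, Dec 17, Dec 18, Dec 19, skipping weekends) reaches Friday, 2025-12-19.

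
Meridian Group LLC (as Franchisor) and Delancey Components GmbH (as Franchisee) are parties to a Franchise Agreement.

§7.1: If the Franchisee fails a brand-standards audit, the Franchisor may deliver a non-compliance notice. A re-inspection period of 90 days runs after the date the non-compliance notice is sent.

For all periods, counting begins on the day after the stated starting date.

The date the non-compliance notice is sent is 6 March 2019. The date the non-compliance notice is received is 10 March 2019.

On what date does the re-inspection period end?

4 June 2019

The last day of the re-inspection period: 90 calendar days after 6 March 2019 is 4 June 2019.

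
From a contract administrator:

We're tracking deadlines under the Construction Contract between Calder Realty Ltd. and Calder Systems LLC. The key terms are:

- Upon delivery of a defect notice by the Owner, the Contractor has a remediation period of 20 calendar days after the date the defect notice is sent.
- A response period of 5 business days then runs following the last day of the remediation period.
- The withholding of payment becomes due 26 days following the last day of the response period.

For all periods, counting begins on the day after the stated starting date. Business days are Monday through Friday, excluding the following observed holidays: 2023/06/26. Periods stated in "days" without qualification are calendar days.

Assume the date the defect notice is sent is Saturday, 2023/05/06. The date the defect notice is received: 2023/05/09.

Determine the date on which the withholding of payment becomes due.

The last day of the remediation period: 20 calendar days after 2023/05/06 is 2023/05/26.
From Friday, 2023/05/26, 5 business days (May 29, May 30, May 31, Jun 1, Jun 2, skipping weekends) brings us to Friday, 2023/06/02, which is the last day of the response period.
Adding 26 calendar days to 2023/06/02 gives 2023/06/28, which is the date on which the withholding of payment becomes due.

2023/06/28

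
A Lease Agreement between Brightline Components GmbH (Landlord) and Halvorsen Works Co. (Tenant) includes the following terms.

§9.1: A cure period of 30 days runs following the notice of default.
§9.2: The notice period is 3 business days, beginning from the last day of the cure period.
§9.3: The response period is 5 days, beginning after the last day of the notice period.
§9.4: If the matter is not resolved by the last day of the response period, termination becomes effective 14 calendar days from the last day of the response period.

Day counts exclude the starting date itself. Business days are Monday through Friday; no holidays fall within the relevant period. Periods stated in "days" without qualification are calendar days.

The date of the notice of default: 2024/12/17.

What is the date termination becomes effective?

2025/02/09

The last day of the cure period: 2024/12/17 + 30 days = 2025/01/16.
The last day of the notice period: 3 business days after Thursday, 2025/01/16, skipping weekends — Jan 17, Jan 20, Jan 21 — lands on Tuesday, 2025/01/21.
The last day of the response period: 5 calendar days after 2025/01/21 is 2025/01/26.
The date termination becomes effective: 14 calendar days after 2025/01/26 is 2025/02/09.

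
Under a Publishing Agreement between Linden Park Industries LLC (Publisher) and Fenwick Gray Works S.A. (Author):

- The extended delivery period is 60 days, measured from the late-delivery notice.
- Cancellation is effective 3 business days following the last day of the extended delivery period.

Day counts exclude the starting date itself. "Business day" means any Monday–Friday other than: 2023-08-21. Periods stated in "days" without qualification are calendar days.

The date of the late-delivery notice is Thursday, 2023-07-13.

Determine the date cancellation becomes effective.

The last day of the extended delivery period: 2023-07-13 + 60 days = 2023-09-11.
The date cancellation becomes effective: 3 business days after Monday, 2023-09-11, skipping weekends — Sep 12, Sep 13, Sep 14 — lands on Thursday, 2023-09-14.

2023-09-14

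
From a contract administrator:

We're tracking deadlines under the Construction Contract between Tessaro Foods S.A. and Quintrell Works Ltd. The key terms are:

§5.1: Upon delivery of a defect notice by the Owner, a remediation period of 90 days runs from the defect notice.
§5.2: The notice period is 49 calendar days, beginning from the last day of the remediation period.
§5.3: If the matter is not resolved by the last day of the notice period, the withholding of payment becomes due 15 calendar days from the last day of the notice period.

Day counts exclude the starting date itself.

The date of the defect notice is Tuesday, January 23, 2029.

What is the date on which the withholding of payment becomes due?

June 26, 2029

The last day of the remediation period: January 23, 2029 + 90 days = April 23, 2029.
Adding 49 calendar days to April 23, 2029 gives June 11, 2029, which is the last day of the notice period.
The date on which the withholding of payment becomes due: June 11, 2029 + 15 days = June 26, 2029.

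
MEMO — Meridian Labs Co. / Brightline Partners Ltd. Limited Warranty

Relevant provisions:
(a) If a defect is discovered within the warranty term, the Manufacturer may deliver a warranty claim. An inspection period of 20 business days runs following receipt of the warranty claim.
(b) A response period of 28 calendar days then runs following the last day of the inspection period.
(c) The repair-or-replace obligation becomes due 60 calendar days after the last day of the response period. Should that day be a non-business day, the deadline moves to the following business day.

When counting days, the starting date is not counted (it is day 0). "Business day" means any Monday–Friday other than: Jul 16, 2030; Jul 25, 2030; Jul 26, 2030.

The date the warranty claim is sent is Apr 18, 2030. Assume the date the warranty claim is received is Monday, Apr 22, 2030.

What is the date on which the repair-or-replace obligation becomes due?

Aug 16, 2030

The last day of the inspection period: 20 business days after Monday, Apr 22, 2030, skipping weekends — Apr 23, Apr 24, Apr 25, Apr 26, …, May 16, May 17, May 20 — lands on Monday, May 20, 2030.
The last day of the response period: May 20, 2030 + 28 days = Jun 17, 2030.
The date on which the repair-or-replace obligation becomes due: Jun 17, 2030 + 60 days = Aug 16, 2030. Aug 16, 2030 is a Friday and is not a listed holiday, so no roll-forward applies.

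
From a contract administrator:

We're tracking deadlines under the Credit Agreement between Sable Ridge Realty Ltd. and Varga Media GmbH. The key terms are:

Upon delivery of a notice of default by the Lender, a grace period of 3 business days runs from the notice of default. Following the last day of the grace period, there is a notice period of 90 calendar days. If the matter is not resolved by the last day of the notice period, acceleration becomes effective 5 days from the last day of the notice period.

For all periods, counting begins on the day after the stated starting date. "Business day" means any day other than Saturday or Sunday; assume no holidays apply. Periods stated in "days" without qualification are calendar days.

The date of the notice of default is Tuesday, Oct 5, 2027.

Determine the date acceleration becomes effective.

Jan 11, 2028

The last day of the grace period: 3 business days after Tuesday, Oct 5, 2027, skipping weekends — Oct 6, Oct 7, Oct 8 — lands on Friday, Oct 8, 2027.
The last day of the notice period: Oct 8, 2027 + 90 days = Jan 6, 2028.
Adding 5 calendar days to Jan 6, 2028 gives Jan 11, 2028, which is the date acceleration becomes effective.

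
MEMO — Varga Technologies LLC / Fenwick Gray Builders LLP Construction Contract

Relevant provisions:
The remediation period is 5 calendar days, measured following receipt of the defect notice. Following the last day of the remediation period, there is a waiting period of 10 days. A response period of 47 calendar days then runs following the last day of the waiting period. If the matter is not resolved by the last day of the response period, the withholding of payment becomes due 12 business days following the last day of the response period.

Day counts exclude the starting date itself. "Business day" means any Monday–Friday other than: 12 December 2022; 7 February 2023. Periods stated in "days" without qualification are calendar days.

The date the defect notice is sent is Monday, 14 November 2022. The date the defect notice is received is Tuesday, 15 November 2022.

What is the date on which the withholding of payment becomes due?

Adding 5 calendar days to 15 November 2022 gives 20 November 2022, which is the last day of the remediation period.
Adding 10 calendar days to 20 November 2022 gives 30 November 2022, which is the last day of the waiting period.
The last day of the response period: 30 November 2022 + 47 days = 16 January 2023.
From Monday, 16 January 2023, 12 business days (Jan 17, Jan 18, Jan 19, Jan 20, …, Jan 30, Jan 31, Feb 1, skipping weekends) brings us to Wednesday, 1 February 2023, which is the date on which the withholding of payment becomes due.

1 February 2023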